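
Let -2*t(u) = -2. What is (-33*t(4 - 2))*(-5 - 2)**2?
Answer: -1617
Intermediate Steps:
t(u) = 1 (t(u) = -1/2*(-2) = 1)
(-33*t(4 - 2))*(-5 - 2)**2 = (-33*1)*(-5 - 2)**2 = -33*(-7)**2 = -33*49 = -1617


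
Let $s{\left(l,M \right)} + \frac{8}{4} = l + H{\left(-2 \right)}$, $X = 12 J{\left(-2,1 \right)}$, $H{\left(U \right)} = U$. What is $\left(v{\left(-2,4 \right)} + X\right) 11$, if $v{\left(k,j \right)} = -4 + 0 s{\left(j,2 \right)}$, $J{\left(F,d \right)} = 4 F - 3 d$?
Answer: $-1496$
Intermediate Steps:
$J{\left(F,d \right)} = - 3 d + 4 F$
$X = -132$ ($X = 12 \left(\left(-3\right) 1 + 4 \left(-2\right)\right) = 12 \left(-3 - 8\right) = 12 \left(-11\right) = -132$)
$s{\left(l,M \right)} = -4 + l$ ($s{\left(l,M \right)} = -2 + \left(l - 2\right) = -2 + \left(-2 + l\right) = -4 + l$)
$v{\left(k,j \right)} = -4$ ($v{\left(k,j \right)} = -4 + 0 \left(-4 + j\right) = -4 + 0 = -4$)
$\left(v{\left(-2,4 \right)} + X\right) 11 = \left(-4 - 132\right) 11 = \left(-136\right) 11 = -1496$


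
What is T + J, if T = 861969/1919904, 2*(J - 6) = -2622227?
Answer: -839066557237/639968 ≈ -1.3111e+6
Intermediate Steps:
J = -2622215/2 (J = 6 + (1/2)*(-2622227) = 6 - 2622227/2 = -2622215/2 ≈ -1.3111e+6)
T = 287323/639968 (T = 861969*(1/1919904) = 287323/639968 ≈ 0.44896)
T + J = 287323/639968 - 2622215/2 = -839066557237/639968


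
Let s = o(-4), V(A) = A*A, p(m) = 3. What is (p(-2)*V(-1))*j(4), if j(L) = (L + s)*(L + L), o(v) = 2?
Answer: 144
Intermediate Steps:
V(A) = A**2
s = 2
j(L) = 2*L*(2 + L) (j(L) = (L + 2)*(L + L) = (2 + L)*(2*L) = 2*L*(2 + L))
(p(-2)*V(-1))*j(4) = (3*(-1)**2)*(2*4*(2 + 4)) = (3*1)*(2*4*6) = 3*48 = 144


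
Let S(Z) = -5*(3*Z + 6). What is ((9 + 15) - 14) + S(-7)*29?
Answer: 2185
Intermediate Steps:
S(Z) = -30 - 15*Z (S(Z) = -5*(6 + 3*Z) = -30 - 15*Z)
((9 + 15) - 14) + S(-7)*29 = ((9 + 15) - 14) + (-30 - 15*(-7))*29 = (24 - 14) + (-30 + 105)*29 = 10 + 75*29 = 10 + 2175 = 2185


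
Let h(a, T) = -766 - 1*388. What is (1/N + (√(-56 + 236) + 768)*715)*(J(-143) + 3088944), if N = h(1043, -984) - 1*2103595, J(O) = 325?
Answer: 3570452831623597451/2104749 + 13252964010*√5 ≈ 1.7260e+12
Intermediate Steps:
h(a, T) = -1154 (h(a, T) = -766 - 388 = -1154)
N = -2104749 (N = -1154 - 1*2103595 = -1154 - 2103595 = -2104749)
(1/N + (√(-56 + 236) + 768)*715)*(J(-143) + 3088944) = (1/(-2104749) + (√(-56 + 236) + 768)*715)*(325 + 3088944) = (-1/2104749 + (√180 + 768)*715)*3089269 = (-1/2104749 + (6*√5 + 768)*715)*3089269 = (-1/2104749 + (768 + 6*√5)*715)*3089269 = (-1/2104749 + (549120 + 4290*√5))*3089269 = (1155759770879/2104749 + 4290*√5)*3089269 = 3570452831623597451/2104749 + 13252964010*√5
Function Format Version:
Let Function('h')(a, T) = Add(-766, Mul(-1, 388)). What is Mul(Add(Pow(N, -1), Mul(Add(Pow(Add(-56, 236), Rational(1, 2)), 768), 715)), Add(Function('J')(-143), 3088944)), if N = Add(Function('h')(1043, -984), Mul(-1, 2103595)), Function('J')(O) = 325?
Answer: Add(Rational(3570452831623597451, 2104749), Mul(13252964010, Pow(5, Rational(1, 2)))) ≈ 1.7260e+12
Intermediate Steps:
Function('h')(a, T) = -1154 (Function('h')(a, T) = Add(-766, -388) = -1154)
N = -2104749 (N = Add(-1154, Mul(-1, 2103595)) = Add(-1154, -2103595) = -2104749)
Mul(Add(Pow(N, -1), Mul(Add(Pow(Add(-56, 236), Rational(1, 2)), 768), 715)), Add(Function('J')(-143), 3088944)) = Mul(Add(Pow(-2104749, -1), Mul(Add(Pow(Add(-56, 236), Rational(1, 2)), 768), 715)), Add(325, 3088944)) = Mul(Add(Rational(-1, 2104749), Mul(Add(Pow(180, Rational(1, 2)), 768), 715)), 3089269) = Mul(Add(Rational(-1, 2104749), Mul(Add(Mul(6, Pow(5, Rational(1, 2))), 768), 715)), 3089269) = Mul(Add(Rational(-1, 2104749), Mul(Add(768, Mul(6, Pow(5, Rational(1, 2)))), 715)), 3089269) = Mul(Add(Rational(-1, 2104749), Add(549120, Mul(4290, Pow(5, Rational(1, 2))))), 3089269) = Mul(Add(Rational(1155759770879, 2104749), Mul(4290, Pow(5, Rational(1, 2)))), 3089269) = Add(Rational(3570452831623597451, 2104749), Mul(13252964010, Pow(5, Rational(1, 2))))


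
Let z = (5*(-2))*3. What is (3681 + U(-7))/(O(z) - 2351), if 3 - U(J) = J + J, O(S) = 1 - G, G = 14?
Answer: -1849/1182 ≈ -1.5643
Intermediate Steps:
z = -30 (z = -10*3 = -30)
O(S) = -13 (O(S) = 1 - 1*14 = 1 - 14 = -13)
U(J) = 3 - 2*J (U(J) = 3 - (J + J) = 3 - 2*J)
(3681 + U(-7))/(O(z) - 2351) = (3681 + (3 - 2*(-7)))/(-13 - 2351) = (3681 + (3 + 14))/(-2364) = (3681 + 17)*(-1/2364) = 3698*(-1/2364) = -1849/1182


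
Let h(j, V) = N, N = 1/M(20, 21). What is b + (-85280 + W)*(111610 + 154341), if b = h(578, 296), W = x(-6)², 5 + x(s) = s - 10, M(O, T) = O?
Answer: -451260337779/20 ≈ -2.2563e+10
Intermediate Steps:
x(s) = -15 + s (x(s) = -5 + (s - 10) = -5 + (-10 + s) = -15 + s)
W = 441 (W = (-15 - 6)² = (-21)² = 441)
N = 1/20 ≈ 0.050000
h(j, V) = 1/20
b = 1/20 ≈ 0.050000
b + (-85280 + W)*(111610 + 154341) = 1/20 + (-85280 + 441)*(111610 + 154341) = 1/20 - 84839*265951 = 1/20 - 22563016889 = -451260337779/20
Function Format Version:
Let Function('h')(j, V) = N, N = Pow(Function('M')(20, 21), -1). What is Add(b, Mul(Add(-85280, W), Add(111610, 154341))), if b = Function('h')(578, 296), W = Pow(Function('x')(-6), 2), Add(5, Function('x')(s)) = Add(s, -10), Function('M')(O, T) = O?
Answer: Rational(-451260337779, 20) ≈ -2.2563e+10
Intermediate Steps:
Function('x')(s) = Add(-15, s) (Function('x')(s) = Add(-5, Add(s, -10)) = Add(-5, Add(-10, s)) = Add(-15, s))
W = 441 (W = Pow(Add(-15, -6), 2) = Pow(-21, 2) = 441)
N = Rational(1, 20) (N = Pow(20, -1) = Rational(1, 20) ≈ 0.050000)
Function('h')(j, V) = Rational(1, 20)
b = Rational(1, 20) ≈ 0.050000
Add(b, Mul(Add(-85280, W), Add(111610, 154341))) = Add(Rational(1, 20), Mul(Add(-85280, 441), Add(111610, 154341))) = Add(Rational(1, 20), Mul(-84839, 265951)) = Add(Rational(1, 20), -22563016889) = Rational(-451260337779, 20)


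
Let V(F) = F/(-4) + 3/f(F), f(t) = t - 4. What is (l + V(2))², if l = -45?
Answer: 2209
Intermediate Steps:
f(t) = -4 + t
V(F) = 3/(-4 + F) - F/4 (V(F) = F/(-4) + 3/(-4 + F) = F*(-¼) + 3/(-4 + F) = -F/4 + 3/(-4 + F) = 3/(-4 + F) - F/4)
(l + V(2))² = (-45 + (12 - 1*2*(-4 + 2))/(4*(-4 + 2)))² = (-45 + (¼)*(12 - 1*2*(-2))/(-2))² = (-45 + (¼)*(-½)*(12 + 4))² = (-45 + (¼)*(-½)*16)² = (-45 - 2)² = (-47)² = 2209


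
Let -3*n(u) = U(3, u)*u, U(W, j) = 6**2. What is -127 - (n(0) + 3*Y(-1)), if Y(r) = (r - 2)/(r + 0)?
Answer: -136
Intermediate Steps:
U(W, j) = 36
Y(r) = (-2 + r)/r
n(u) = -12*u
-127 - (n(0) + 3*Y(-1)) = -127 - (-12*0 + 3*((-2 - 1)/(-1))) = -127 - (0 + 3*(-1*(-3))) = -127 - (0 + 3*3) = -127 - (0 + 9) = -127 - 1*9 = -127 - 9 = -136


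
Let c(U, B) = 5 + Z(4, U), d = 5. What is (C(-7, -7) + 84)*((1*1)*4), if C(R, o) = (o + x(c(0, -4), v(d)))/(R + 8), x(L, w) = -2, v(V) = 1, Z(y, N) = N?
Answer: 300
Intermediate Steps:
c(U, B) = 5 + U
C(R, o) = (-2 + o)/(8 + R) (C(R, o) = (o - 2)/(R + 8) = (-2 + o)/(8 + R))
(C(-7, -7) + 84)*((1*1)*4) = ((-2 - 7)/(8 - 7) + 84)*((1*1)*4) = (-9/1 + 84)*(1*4) = (1*(-9) + 84)*4 = (-9 + 84)*4 = 75*4 = 300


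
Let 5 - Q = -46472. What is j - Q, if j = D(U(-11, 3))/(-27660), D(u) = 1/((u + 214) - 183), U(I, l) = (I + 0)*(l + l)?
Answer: -44994383699/968100 ≈ -46477.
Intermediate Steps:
Q = 46477 (Q = 5 - 1*(-46472) = 5 + 46472 = 46477)
U(I, l) = 2*I*l (U(I, l) = I*(2*l) = 2*I*l)
D(u) = 1/(31 + u) (D(u) = 1/((214 + u) - 183) = 1/(31 + u))
j = 1/968100 (j = 1/((31 + 2*(-11)*3)*(-27660)) = -1/27660/(31 - 66) = -1/27660/(-35) = -1/35*(-1/27660) = 1/968100 ≈ 1.0330e-6)
j - Q = 1/968100 - 1*46477 = 1/968100 - 46477 = -44994383699/968100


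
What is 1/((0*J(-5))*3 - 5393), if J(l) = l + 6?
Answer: -1/5393 ≈ -0.00018543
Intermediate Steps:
J(l) = 6 + l
1/((0*J(-5))*3 - 5393) = 1/((0*(6 - 5))*3 - 5393) = 1/((0*1)*3 - 5393) = 1/(0*3 - 5393) = 1/(0 - 5393) = 1/(-5393) = -1/5393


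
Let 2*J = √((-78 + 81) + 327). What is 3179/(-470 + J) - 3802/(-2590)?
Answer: -606049713/114383465 - 3179*√330/441635 ≈ -5.4292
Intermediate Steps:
J = √330/2 (J = √((-78 + 81) + 327)/2 = √(3 + 327)/2 = √330/2 ≈ 9.0829)
3179/(-470 + J) - 3802/(-2590) = 3179/(-470 + √330/2) - 3802/(-2590) = 3179/(-470 + √330/2) - 3802*(-1/2590) = 3179/(-470 + √330/2) + 1901/1295 = 1901/1295 + 3179/(-470 + √330/2)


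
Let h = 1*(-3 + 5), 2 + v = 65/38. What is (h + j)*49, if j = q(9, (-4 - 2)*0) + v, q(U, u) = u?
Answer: 3185/38 ≈ 83.816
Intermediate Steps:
v = -11/38 (v = -2 + 65/38 = -11/38 ≈ -0.28947)
h = 2 (h = 1*2 = 2)
j = -11/38 (j = (-4 - 2)*0 - 11/38 = -6*0 - 11/38 = 0 - 11/38 = -11/38 ≈ -0.28947)
(h + j)*49 = (2 - 11/38)*49 = (65/38)*49 = 3185/38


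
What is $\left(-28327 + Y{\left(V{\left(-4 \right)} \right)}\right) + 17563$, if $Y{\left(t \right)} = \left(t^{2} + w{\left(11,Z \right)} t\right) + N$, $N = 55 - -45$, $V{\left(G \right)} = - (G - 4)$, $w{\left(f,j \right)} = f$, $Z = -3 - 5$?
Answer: $-10512$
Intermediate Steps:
$Z = -8$ ($Z = -3 - 5 = -8$)
$V{\left(G \right)} = 4 - G$ ($V{\left(G \right)} = - (G - 4) = - (-4 + G) = 4 - G$)
$N = 100$ ($N = 55 + 45 = 100$)
$Y{\left(t \right)} = 100 + t^{2} + 11 t$ ($Y{\left(t \right)} = \left(t^{2} + 11 t\right) + 100 = 100 + t^{2} + 11 t$)
$\left(-28327 + Y{\left(V{\left(-4 \right)} \right)}\right) + 17563 = \left(-28327 + \left(100 + \left(4 - -4\right)^{2} + 11 \left(4 - -4\right)\right)\right) + 17563 = \left(-28327 + \left(100 + \left(4 + 4\right)^{2} + 11 \left(4 + 4\right)\right)\right) + 17563 = \left(-28327 + \left(100 + 8^{2} + 11 \cdot 8\right)\right) + 17563 = \left(-28327 + \left(100 + 64 + 88\right)\right) + 17563 = \left(-28327 + 252\right) + 17563 = -28075 + 17563 = -10512$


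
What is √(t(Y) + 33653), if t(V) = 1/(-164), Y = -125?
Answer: √226282731/82 ≈ 183.45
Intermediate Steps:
t(V) = -1/164
√(t(Y) + 33653) = √(-1/164 + 33653) = √(5519091/164) = √226282731/82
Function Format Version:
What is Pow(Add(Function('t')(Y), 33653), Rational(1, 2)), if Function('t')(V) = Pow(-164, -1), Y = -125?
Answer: Mul(Rational(1, 82), Pow(226282731, Rational(1, 2))) ≈ 183.45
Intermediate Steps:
Function('t')(V) = Rational(-1, 164)
Pow(Add(Function('t')(Y), 33653), Rational(1, 2)) = Pow(Add(Rational(-1, 164), 33653), Rational(1, 2)) = Pow(Rational(5519091, 164), Rational(1, 2)) = Mul(Rational(1, 82), Pow(226282731, Rational(1, 2)))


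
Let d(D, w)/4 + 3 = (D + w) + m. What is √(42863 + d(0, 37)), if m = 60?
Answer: √43239 ≈ 207.94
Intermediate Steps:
d(D, w) = 228 + 4*D + 4*w (d(D, w) = -12 + 4*((D + w) + 60) = -12 + 4*(60 + D + w) = -12 + (240 + 4*D + 4*w) = 228 + 4*D + 4*w)
√(42863 + d(0, 37)) = √(42863 + (228 + 4*0 + 4*37)) = √(42863 + (228 + 0 + 148)) = √(42863 + 376) = √43239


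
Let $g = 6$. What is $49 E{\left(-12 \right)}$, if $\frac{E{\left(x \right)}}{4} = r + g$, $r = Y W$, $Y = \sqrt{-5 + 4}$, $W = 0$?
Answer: $1176$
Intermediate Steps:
$Y = i$ ($Y = \sqrt{-1} = i \approx 1.0 i$)
$r = 0$ ($r = i 0 = 0$)
$E{\left(x \right)} = 24$ ($E{\left(x \right)} = 4 \left(0 + 6\right) = 4 \cdot 6 = 24$)
$49 E{\left(-12 \right)} = 49 \cdot 24 = 1176$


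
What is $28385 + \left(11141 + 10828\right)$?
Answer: $50354$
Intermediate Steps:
$28385 + \left(11141 + 10828\right) = 28385 + 21969 = 50354$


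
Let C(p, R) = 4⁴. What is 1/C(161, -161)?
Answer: 1/256 ≈ 0.0039063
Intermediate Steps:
C(p, R) = 256
1/C(161, -161) = 1/256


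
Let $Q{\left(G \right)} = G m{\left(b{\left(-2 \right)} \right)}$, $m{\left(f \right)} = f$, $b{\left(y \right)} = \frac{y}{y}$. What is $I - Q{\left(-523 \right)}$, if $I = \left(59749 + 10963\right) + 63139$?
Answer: $134374$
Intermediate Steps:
$b{\left(y \right)} = 1$
$Q{\left(G \right)} = G$ ($Q{\left(G \right)} = G 1 = G$)
$I = 133851$ ($I = 70712 + 63139 = 133851$)
$I - Q{\left(-523 \right)} = 133851 - -523 = 133851 + 523 = 134374$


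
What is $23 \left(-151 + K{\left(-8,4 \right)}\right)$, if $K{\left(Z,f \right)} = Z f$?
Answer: $-4209$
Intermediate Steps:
$23 \left(-151 + K{\left(-8,4 \right)}\right) = 23 \left(-151 - 32\right) = 23 \left(-183\right) = -4209$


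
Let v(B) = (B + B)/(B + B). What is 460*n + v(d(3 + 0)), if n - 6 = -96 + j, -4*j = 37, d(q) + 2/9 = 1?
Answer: -45654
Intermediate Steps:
d(q) = 7/9 (d(q) = -2/9 + 1 = 7/9)
j = -37/4 (j = -¼*37 = -37/4 ≈ -9.2500)
v(B) = 1 (v(B) = (2*B)/((2*B)) = (2*B)*(1/(2*B)) = 1)
n = -397/4 (n = 6 + (-96 - 37/4) = 6 - 421/4 = -397/4 ≈ -99.250)
460*n + v(d(3 + 0)) = 460*(-397/4) + 1 = -45655 + 1 = -45654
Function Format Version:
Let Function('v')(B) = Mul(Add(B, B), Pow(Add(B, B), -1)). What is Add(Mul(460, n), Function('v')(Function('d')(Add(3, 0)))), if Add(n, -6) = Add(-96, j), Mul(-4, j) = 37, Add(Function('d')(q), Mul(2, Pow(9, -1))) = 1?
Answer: -45654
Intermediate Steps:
Function('d')(q) = Rational(7, 9) (Function('d')(q) = Add(Rational(-2, 9), 1) = Rational(7, 9))
j = Rational(-37, 4) (j = Mul(Rational(-1, 4), 37) = Rational(-37, 4) ≈ -9.2500)
Function('v')(B) = 1 (Function('v')(B) = Mul(Mul(2, B), Pow(Mul(2, B), -1)) = Mul(Mul(2, B), Mul(Rational(1, 2), Pow(B, -1))) = 1)
n = Rational(-397, 4) (n = Add(6, Add(-96, Rational(-37, 4))) = Add(6, Rational(-421, 4)) = Rational(-397, 4) ≈ -99.250)
Add(Mul(460, n), Function('v')(Function('d')(Add(3, 0)))) = Add(Mul(460, Rational(-397, 4)), 1) = Add(-45655, 1) = -45654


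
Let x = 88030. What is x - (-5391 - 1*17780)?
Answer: 111201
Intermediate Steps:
x - (-5391 - 1*17780) = 88030 - (-5391 - 1*17780) = 88030 - (-5391 - 17780) = 88030 - 1*(-23171) = 88030 + 23171 = 111201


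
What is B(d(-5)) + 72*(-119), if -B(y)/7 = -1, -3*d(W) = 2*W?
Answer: -8561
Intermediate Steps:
d(W) = -2*W/3
B(y) = 7 (B(y) = -7*(-1) = 7)
B(d(-5)) + 72*(-119) = 7 + 72*(-119) = 7 - 8568 = -8561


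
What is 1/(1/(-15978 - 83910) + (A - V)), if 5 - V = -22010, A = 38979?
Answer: 99888/1694500031 ≈ 5.8948e-5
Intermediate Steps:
V = 22015 (V = 5 - 1*(-22010) = 5 + 22010 = 22015)
1/(1/(-15978 - 83910) + (A - V)) = 1/(1/(-15978 - 83910) + (38979 - 1*22015)) = 1/(1/(-99888) + (38979 - 22015)) = 1/(-1/99888 + 16964) = 1/(1694500031/99888) = 99888/1694500031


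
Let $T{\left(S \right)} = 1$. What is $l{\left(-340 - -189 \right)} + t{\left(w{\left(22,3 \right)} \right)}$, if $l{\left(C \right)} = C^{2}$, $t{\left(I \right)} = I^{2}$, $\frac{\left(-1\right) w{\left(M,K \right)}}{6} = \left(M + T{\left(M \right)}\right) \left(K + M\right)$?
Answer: $11925301$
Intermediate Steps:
$w{\left(M,K \right)} = - 6 \left(1 + M\right) \left(K + M\right)$ ($w{\left(M,K \right)} = - 6 \left(M + 1\right) \left(K + M\right) = - 6 \left(1 + M\right) \left(K + M\right)$)
$l{\left(-340 - -189 \right)} + t{\left(w{\left(22,3 \right)} \right)} = \left(-340 - -189\right)^{2} + \left(\left(-6\right) 3 - 132 - 6 \cdot 22^{2} - 18 \cdot 22\right)^{2} = \left(-340 + 189\right)^{2} + \left(-18 - 132 - 2904 - 396\right)^{2} = \left(-151\right)^{2} + \left(-18 - 132 - 2904 - 396\right)^{2} = 22801 + \left(-3450\right)^{2} = 22801 + 11902500 = 11925301$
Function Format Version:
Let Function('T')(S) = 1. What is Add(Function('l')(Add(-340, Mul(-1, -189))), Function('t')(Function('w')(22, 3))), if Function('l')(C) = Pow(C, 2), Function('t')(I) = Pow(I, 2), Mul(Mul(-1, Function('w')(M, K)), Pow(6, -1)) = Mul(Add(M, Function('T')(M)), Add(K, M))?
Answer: 11925301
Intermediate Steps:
Function('w')(M, K) = Mul(-6, Add(1, M), Add(K, M)) (Function('w')(M, K) = Mul(-6, Mul(Add(M, 1), Add(K, M))) = Mul(-6, Mul(Add(1, M), Add(K, M))) = Mul(-6, Add(1, M), Add(K, M)))
Add(Function('l')(Add(-340, Mul(-1, -189))), Function('t')(Function('w')(22, 3))) = Add(Pow(Add(-340, Mul(-1, -189)), 2), Pow(Add(Mul(-6, 3), Mul(-6, 22), Mul(-6, Pow(22, 2)), Mul(-6, 3, 22)), 2)) = Add(Pow(Add(-340, 189), 2), Pow(Add(-18, -132, Mul(-6, 484), -396), 2)) = Add(Pow(-151, 2), Pow(Add(-18, -132, -2904, -396), 2)) = Add(22801, Pow(-3450, 2)) = Add(22801, 11902500) = 11925301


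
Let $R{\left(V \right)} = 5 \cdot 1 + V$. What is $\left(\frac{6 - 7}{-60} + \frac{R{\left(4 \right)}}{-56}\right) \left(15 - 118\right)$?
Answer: $\frac{12463}{840} \approx 14.837$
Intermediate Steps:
$R{\left(V \right)} = 5 + V$
$\left(\frac{6 - 7}{-60} + \frac{R{\left(4 \right)}}{-56}\right) \left(15 - 118\right) = \left(\frac{6 - 7}{-60} + \frac{5 + 4}{-56}\right) \left(15 - 118\right) = \left(\left(-1\right) \left(- \frac{1}{60}\right) + 9 \left(- \frac{1}{56}\right)\right) \left(-103\right) = \left(\frac{1}{60} - \frac{9}{56}\right) \left(-103\right) = \left(- \frac{121}{840}\right) \left(-103\right) = \frac{12463}{840}$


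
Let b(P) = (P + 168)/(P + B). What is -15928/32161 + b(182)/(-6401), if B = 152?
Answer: -17032134551/34379047687 ≈ -0.49542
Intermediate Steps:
b(P) = (168 + P)/(152 + P) (b(P) = (P + 168)/(P + 152) = (168 + P)/(152 + P))
-15928/32161 + b(182)/(-6401) = -15928/32161 + ((168 + 182)/(152 + 182))/(-6401) = -15928*1/32161 + (350/334)*(-1/6401) = -15928/32161 + ((1/334)*350)*(-1/6401) = -15928/32161 + (175/167)*(-1/6401) = -15928/32161 - 175/1068967 = -17032134551/34379047687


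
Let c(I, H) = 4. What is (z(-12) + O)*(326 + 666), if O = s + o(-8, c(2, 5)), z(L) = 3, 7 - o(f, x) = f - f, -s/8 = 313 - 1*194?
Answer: -934464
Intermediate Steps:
s = -952 (s = -8*(313 - 1*194) = -8*(313 - 194) = -8*119 = -952)
o(f, x) = 7 (o(f, x) = 7 - (f - f) = 7 - 1*0 = 7 + 0 = 7)
O = -945 (O = -952 + 7 = -945)
(z(-12) + O)*(326 + 666) = (3 - 945)*(326 + 666) = -942*992 = -934464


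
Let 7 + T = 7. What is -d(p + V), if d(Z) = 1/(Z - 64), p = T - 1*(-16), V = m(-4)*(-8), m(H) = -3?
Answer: 1/24 ≈ 0.041667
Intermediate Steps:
T = 0 (T = -7 + 7 = 0)
V = 24 (V = -3*(-8) = 24)
p = 16 (p = 0 - 1*(-16) = 0 + 16 = 16)
d(Z) = 1/(-64 + Z)
-d(p + V) = -1/(-64 + (16 + 24)) = -1/(-64 + 40) = -1/(-24) = -1*(-1/24) = 1/24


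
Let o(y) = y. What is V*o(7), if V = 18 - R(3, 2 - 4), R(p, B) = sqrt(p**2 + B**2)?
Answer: 126 - 7*sqrt(13) ≈ 100.76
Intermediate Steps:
R(p, B) = sqrt(B**2 + p**2)
V = 18 - sqrt(13) (V = 18 - sqrt((2 - 4)**2 + 3**2) = 18 - sqrt((-2)**2 + 9) = 18 - sqrt(4 + 9) = 18 - sqrt(13) ≈ 14.394)
V*o(7) = (18 - sqrt(13))*7 = 126 - 7*sqrt(13)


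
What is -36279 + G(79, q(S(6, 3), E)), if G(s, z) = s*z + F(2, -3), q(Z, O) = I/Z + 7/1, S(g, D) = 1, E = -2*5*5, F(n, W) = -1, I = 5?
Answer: -35332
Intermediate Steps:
E = -50 (E = -10*5 = -50)
q(Z, O) = 7 + 5/Z (q(Z, O) = 5/Z + 7/1 = 5/Z + 7*1 = 5/Z + 7 = 7 + 5/Z)
G(s, z) = -1 + s*z (G(s, z) = s*z - 1 = -1 + s*z)
-36279 + G(79, q(S(6, 3), E)) = -36279 + (-1 + 79*(7 + 5/1)) = -36279 + (-1 + 79*(7 + 5*1)) = -36279 + (-1 + 79*(7 + 5)) = -36279 + (-1 + 79*12) = -36279 + (-1 + 948) = -36279 + 947 = -35332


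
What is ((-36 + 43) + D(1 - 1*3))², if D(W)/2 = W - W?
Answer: 49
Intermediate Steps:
D(W) = 0 (D(W) = 2*(W - W) = 2*0 = 0)
((-36 + 43) + D(1 - 1*3))² = ((-36 + 43) + 0)² = (7 + 0)² = 7² = 49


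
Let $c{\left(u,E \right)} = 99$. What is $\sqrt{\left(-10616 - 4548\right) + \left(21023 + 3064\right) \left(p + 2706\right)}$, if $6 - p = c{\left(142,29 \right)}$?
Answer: $\sqrt{62924167} \approx 7932.5$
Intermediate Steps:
$p = -93$ ($p = 6 - 99 = -93$)
$\sqrt{\left(-10616 - 4548\right) + \left(21023 + 3064\right) \left(p + 2706\right)} = \sqrt{\left(-10616 - 4548\right) + \left(21023 + 3064\right) \left(-93 + 2706\right)} = \sqrt{\left(-10616 - 4548\right) + 24087 \cdot 2613} = \sqrt{-15164 + 62939331} = \sqrt{62924167}$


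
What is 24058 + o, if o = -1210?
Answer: 22848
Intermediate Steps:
24058 + o = 24058 - 1210 = 22848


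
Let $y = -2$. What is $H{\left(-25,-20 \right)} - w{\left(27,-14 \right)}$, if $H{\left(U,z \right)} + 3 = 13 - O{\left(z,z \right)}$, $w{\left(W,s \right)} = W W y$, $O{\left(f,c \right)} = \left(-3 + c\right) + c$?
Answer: $1511$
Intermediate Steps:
$O{\left(f,c \right)} = -3 + 2 c$
$w{\left(W,s \right)} = - 2 W^{2}$ ($w{\left(W,s \right)} = W W \left(-2\right) = W^{2} \left(-2\right) = - 2 W^{2}$)
$H{\left(U,z \right)} = 13 - 2 z$ ($H{\left(U,z \right)} = -3 - \left(-16 + 2 z\right) = 13 - 2 z$)
$H{\left(-25,-20 \right)} - w{\left(27,-14 \right)} = \left(13 - -40\right) - - 2 \cdot 27^{2} = \left(13 + 40\right) - \left(-2\right) 729 = 53 - -1458 = 53 + 1458 = 1511$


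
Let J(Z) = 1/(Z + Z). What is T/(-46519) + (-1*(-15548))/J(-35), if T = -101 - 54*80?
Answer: -50629414419/46519 ≈ -1.0884e+6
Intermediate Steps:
J(Z) = 1/(2*Z)
T = -4421 (T = -101 - 4320 = -4421)
T/(-46519) + (-1*(-15548))/J(-35) = -4421/(-46519) + (-1*(-15548))/(((1/2)/(-35))) = -4421*(-1/46519) + 15548/(((1/2)*(-1/35))) = 4421/46519 + 15548/(-1/70) = 4421/46519 + 15548*(-70) = 4421/46519 - 1088360 = -50629414419/46519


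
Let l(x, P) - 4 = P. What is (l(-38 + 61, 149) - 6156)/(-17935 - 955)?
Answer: 6003/18890 ≈ 0.31779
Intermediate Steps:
l(x, P) = 4 + P
(l(-38 + 61, 149) - 6156)/(-17935 - 955) = ((4 + 149) - 6156)/(-17935 - 955) = (153 - 6156)/(-18890) = -6003*(-1/18890) = 6003/18890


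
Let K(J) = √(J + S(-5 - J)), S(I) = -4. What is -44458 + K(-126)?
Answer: -44458 + I*√130 ≈ -44458.0 + 11.402*I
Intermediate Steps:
K(J) = √(-4 + J) (K(J) = √(J - 4) = √(-4 + J))
-44458 + K(-126) = -44458 + √(-4 - 126) = -44458 + √(-130) = -44458 + I*√130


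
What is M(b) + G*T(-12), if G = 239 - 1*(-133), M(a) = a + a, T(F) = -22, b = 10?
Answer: -8164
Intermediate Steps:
M(a) = 2*a
G = 372 (G = 239 + 133 = 372)
M(b) + G*T(-12) = 2*10 + 372*(-22) = 20 - 8184 = -8164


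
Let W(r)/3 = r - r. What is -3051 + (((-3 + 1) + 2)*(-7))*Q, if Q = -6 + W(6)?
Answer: -3051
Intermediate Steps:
W(r) = 0 (W(r) = 3*(r - r) = 3*0 = 0)
Q = -6 (Q = -6 + 0 = -6)
-3051 + (((-3 + 1) + 2)*(-7))*Q = -3051 + (((-3 + 1) + 2)*(-7))*(-6) = -3051 + ((-2 + 2)*(-7))*(-6) = -3051 + (0*(-7))*(-6) = -3051 + 0*(-6) = -3051 + 0 = -3051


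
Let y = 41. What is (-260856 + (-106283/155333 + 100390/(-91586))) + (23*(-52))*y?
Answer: -2204325303627902/7113164069 ≈ -3.0989e+5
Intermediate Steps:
(-260856 + (-106283/155333 + 100390/(-91586))) + (23*(-52))*y = (-260856 + (-106283/155333 + 100390/(-91586))) + (23*(-52))*41 = (-260856 + (-106283*1/155333 + 100390*(-1/91586))) - 1196*41 = (-260856 + (-106283/155333 - 50195/45793)) - 49036 = (-260856 - 12663957354/7113164069) - 49036 = -1855524190340418/7113164069 - 49036 = -2204325303627902/7113164069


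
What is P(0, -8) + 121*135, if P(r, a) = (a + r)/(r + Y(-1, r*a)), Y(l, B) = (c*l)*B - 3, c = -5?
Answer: 49013/3 ≈ 16338.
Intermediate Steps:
Y(l, B) = -3 - 5*B*l (Y(l, B) = (-5*l)*B - 3 = -5*B*l - 3 = -3 - 5*B*l)
P(r, a) = (a + r)/(-3 + r + 5*a*r) (P(r, a) = (a + r)/(r + (-3 - 5*r*a*(-1))) = (a + r)/(r + (-3 - 5*a*r*(-1))) = (a + r)/(r + (-3 + 5*a*r)) = (a + r)/(-3 + r + 5*a*r))
P(0, -8) + 121*135 = (-8 + 0)/(-3 + 0 + 5*(-8)*0) + 121*135 = -8/(-3 + 0 + 0) + 16335 = -8/(-3) + 16335 = -⅓*(-8) + 16335 = 8/3 + 16335 = 49013/3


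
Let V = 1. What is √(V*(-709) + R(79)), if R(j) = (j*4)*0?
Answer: I*√709 ≈ 26.627*I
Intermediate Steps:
R(j) = 0 (R(j) = (4*j)*0 = 0)
√(V*(-709) + R(79)) = √(1*(-709) + 0) = √(-709 + 0) = √(-709) = I*√709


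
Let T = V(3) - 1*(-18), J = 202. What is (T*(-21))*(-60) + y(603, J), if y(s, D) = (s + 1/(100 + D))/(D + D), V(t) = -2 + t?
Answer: 2921053627/122008 ≈ 23942.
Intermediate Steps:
T = 19 (T = (-2 + 3) - 1*(-18) = 1 + 18 = 19)
y(s, D) = (s + 1/(100 + D))/(2*D) (y(s, D) = (s + 1/(100 + D))/((2*D)) = (s + 1/(100 + D))*(1/(2*D)) = (s + 1/(100 + D))/(2*D))
(T*(-21))*(-60) + y(603, J) = (19*(-21))*(-60) + (½)*(1 + 100*603 + 202*603)/(202*(100 + 202)) = -399*(-60) + (½)*(1/202)*(1 + 60300 + 121806)/302 = 23940 + (½)*(1/202)*(1/302)*182107 = 23940 + 182107/122008 = 2921053627/122008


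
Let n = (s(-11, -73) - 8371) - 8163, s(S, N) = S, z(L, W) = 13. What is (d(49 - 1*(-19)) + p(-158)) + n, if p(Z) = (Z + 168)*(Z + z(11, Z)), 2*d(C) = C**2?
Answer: -15683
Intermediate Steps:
d(C) = C**2/2
p(Z) = (13 + Z)*(168 + Z) (p(Z) = (Z + 168)*(Z + 13) = (168 + Z)*(13 + Z) = (13 + Z)*(168 + Z))
n = -16545 (n = (-11 - 8371) - 8163 = -8382 - 8163 = -16545)
(d(49 - 1*(-19)) + p(-158)) + n = ((49 - 1*(-19))**2/2 + (2184 + (-158)**2 + 181*(-158))) - 16545 = ((49 + 19)**2/2 + (2184 + 24964 - 28598)) - 16545 = ((1/2)*68**2 - 1450) - 16545 = ((1/2)*4624 - 1450) - 16545 = (2312 - 1450) - 16545 = 862 - 16545 = -15683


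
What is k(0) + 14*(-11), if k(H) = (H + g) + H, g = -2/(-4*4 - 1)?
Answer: -2616/17 ≈ -153.88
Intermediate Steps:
g = 2/17 (g = -2/(-16 - 1) = -2/(-17) = -2*(-1/17) = 2/17 ≈ 0.11765)
k(H) = 2/17 + 2*H (k(H) = (H + 2/17) + H = (2/17 + H) + H = 2/17 + 2*H)
k(0) + 14*(-11) = (2/17 + 2*0) + 14*(-11) = (2/17 + 0) - 154 = 2/17 - 154 = -2616/17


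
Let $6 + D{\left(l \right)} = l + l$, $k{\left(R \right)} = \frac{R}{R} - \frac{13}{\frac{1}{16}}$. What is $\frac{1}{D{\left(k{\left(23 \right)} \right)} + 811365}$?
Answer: $\frac{1}{810945} \approx 1.2331 \cdot 10^{-6}$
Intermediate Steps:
$k{\left(R \right)} = -207$ ($k{\left(R \right)} = 1 - 13 \frac{1}{\frac{1}{16}} = 1 - 208 = -207$)
$D{\left(l \right)} = -6 + 2 l$ ($D{\left(l \right)} = -6 + \left(l + l\right) = -6 + 2 l$)
$\frac{1}{D{\left(k{\left(23 \right)} \right)} + 811365} = \frac{1}{\left(-6 + 2 \left(-207\right)\right) + 811365} = \frac{1}{\left(-6 - 414\right) + 811365} = \frac{1}{-420 + 811365} = \frac{1}{810945}$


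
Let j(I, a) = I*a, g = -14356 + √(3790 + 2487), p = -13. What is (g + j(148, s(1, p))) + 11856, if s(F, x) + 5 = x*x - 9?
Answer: 20440 + √6277 ≈ 20519.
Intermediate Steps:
s(F, x) = -14 + x² (s(F, x) = -5 + (x*x - 9) = -5 + (x² - 9) = -5 + (-9 + x²) = -14 + x²)
g = -14356 + √6277 ≈ -14277.
(g + j(148, s(1, p))) + 11856 = ((-14356 + √6277) + 148*(-14 + (-13)²)) + 11856 = ((-14356 + √6277) + 148*(-14 + 169)) + 11856 = ((-14356 + √6277) + 148*155) + 11856 = ((-14356 + √6277) + 22940) + 11856 = (8584 + √6277) + 11856 = 20440 + √6277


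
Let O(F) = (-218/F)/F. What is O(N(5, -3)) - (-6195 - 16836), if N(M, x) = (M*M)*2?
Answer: 28788641/1250 ≈ 23031.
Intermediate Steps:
N(M, x) = 2*M² (N(M, x) = M²*2 = 2*M²)
O(F) = -218/F²
O(N(5, -3)) - (-6195 - 16836) = -218/(2*5²)² - (-6195 - 16836) = -218/(2*25)² - 1*(-23031) = -218/50² + 23031 = -218*1/2500 + 23031 = -109/1250 + 23031 = 28788641/1250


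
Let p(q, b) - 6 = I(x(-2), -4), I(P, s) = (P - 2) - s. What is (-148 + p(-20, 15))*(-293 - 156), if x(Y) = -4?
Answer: 64656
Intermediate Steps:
I(P, s) = -2 + P - s (I(P, s) = (-2 + P) - s = -2 + P - s)
p(q, b) = 4 (p(q, b) = 6 + (-2 - 4 - 1*(-4)) = 6 + (-2 - 4 + 4) = 6 - 2 = 4)
(-148 + p(-20, 15))*(-293 - 156) = (-148 + 4)*(-293 - 156) = -144*(-449) = 64656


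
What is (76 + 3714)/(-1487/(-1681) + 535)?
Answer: 3185495/450411 ≈ 7.0724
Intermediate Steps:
(76 + 3714)/(-1487/(-1681) + 535) = 3790/(-1487*(-1/1681) + 535) = 3790/(1487/1681 + 535) = 3790/(900822/1681) = 3790*(1681/900822) = 3185495/450411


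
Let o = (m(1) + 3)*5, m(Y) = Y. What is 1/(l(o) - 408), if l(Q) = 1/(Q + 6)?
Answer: -26/10607 ≈ -0.0024512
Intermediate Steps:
o = 20 (o = (1 + 3)*5 = 4*5 = 20)
l(Q) = 1/(6 + Q)
1/(l(o) - 408) = 1/(1/(6 + 20) - 408) = 1/(1/26 - 408) = 1/(-10607/26) = -26/10607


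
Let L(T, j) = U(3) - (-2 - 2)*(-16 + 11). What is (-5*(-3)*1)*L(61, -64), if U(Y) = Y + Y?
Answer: -210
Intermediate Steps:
U(Y) = 2*Y
L(T, j) = -14 (L(T, j) = 2*3 - (-2 - 2)*(-16 + 11) = 6 - (-4)*(-5) = 6 - 1*20 = 6 - 20 = -14)
(-5*(-3)*1)*L(61, -64) = (-5*(-3)*1)*(-14) = (15*1)*(-14) = 15*(-14) = -210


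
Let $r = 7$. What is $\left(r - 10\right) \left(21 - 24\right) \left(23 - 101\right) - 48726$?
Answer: $-49428$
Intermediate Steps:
$\left(r - 10\right) \left(21 - 24\right) \left(23 - 101\right) - 48726 = \left(7 - 10\right) \left(21 - 24\right) \left(23 - 101\right) - 48726 = \left(-3\right) \left(-3\right) \left(-78\right) - 48726 = 9 \left(-78\right) - 48726 = -702 - 48726 = -49428$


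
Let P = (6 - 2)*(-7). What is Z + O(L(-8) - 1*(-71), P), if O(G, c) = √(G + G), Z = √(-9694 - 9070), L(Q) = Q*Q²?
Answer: I*(2*√4691 + 21*√2) ≈ 166.68*I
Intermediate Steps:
L(Q) = Q³
P = -28 (P = 4*(-7) = -28)
Z = 2*I*√4691 (Z = √(-18764) = 2*I*√4691 ≈ 136.98*I)
O(G, c) = √2*√G (O(G, c) = √(2*G) = √2*√G)
Z + O(L(-8) - 1*(-71), P) = 2*I*√4691 + √2*√((-8)³ - 1*(-71)) = 2*I*√4691 + √2*√(-512 + 71) = 2*I*√4691 + √2*√(-441) = 2*I*√4691 + √2*(21*I) = 2*I*√4691 + 21*I*√2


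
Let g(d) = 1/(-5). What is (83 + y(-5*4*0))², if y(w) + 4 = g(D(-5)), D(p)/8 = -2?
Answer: 155236/25 ≈ 6209.4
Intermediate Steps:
D(p) = -16 (D(p) = 8*(-2) = -16)
g(d) = -⅕
y(w) = -21/5 (y(w) = -4 - ⅕ = -21/5)
(83 + y(-5*4*0))² = (83 - 21/5)² = (394/5)² = 155236/25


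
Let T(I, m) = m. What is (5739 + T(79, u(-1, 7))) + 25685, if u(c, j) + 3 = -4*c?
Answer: 31425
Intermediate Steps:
u(c, j) = -3 - 4*c
(5739 + T(79, u(-1, 7))) + 25685 = (5739 + (-3 - 4*(-1))) + 25685 = (5739 + (-3 + 4)) + 25685 = (5739 + 1) + 25685 = 5740 + 25685 = 31425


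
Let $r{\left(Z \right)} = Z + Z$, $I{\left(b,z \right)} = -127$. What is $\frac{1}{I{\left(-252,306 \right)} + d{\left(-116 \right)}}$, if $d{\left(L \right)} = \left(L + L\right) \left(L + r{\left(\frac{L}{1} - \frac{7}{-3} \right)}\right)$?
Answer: $\frac{3}{238579} \approx 1.2574 \cdot 10^{-5}$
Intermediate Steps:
$r{\left(Z \right)} = 2 Z$
$d{\left(L \right)} = 2 L \left(\frac{14}{3} + 3 L\right)$ ($d{\left(L \right)} = \left(L + L\right) \left(L + 2 \left(\frac{L}{1} - \frac{7}{-3}\right)\right) = 2 L \left(L + 2 \left(L 1 - - \frac{7}{3}\right)\right) = 2 L \left(L + 2 \left(L + \frac{7}{3}\right)\right) = 2 L \left(L + 2 \left(\frac{7}{3} + L\right)\right) = 2 L \left(L + \left(\frac{14}{3} + 2 L\right)\right) = 2 L \left(\frac{14}{3} + 3 L\right)$)
$\frac{1}{I{\left(-252,306 \right)} + d{\left(-116 \right)}} = \frac{1}{-127 + \frac{2}{3} \left(-116\right) \left(14 + 9 \left(-116\right)\right)} = \frac{1}{-127 + \frac{2}{3} \left(-116\right) \left(14 - 1044\right)} = \frac{1}{-127 + \frac{2}{3} \left(-116\right) \left(-1030\right)} = \frac{1}{-127 + \frac{238960}{3}} = \frac{1}{\frac{238579}{3}} = \frac{3}{238579}$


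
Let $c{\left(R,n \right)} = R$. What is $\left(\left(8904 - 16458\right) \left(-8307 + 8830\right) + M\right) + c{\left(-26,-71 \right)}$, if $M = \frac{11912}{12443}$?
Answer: $- \frac{49159394312}{12443} \approx -3.9508 \cdot 10^{6}$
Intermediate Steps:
$M = \frac{11912}{12443}$ ($M = 11912 \cdot \frac{1}{12443} = \frac{11912}{12443} \approx 0.95732$)
$\left(\left(8904 - 16458\right) \left(-8307 + 8830\right) + M\right) + c{\left(-26,-71 \right)} = \left(\left(8904 - 16458\right) \left(-8307 + 8830\right) + \frac{11912}{12443}\right) - 26 = \left(\left(-7554\right) 523 + \frac{11912}{12443}\right) - 26 = \left(-3950742 + \frac{11912}{12443}\right) - 26 = - \frac{49159070794}{12443} - 26 = - \frac{49159394312}{12443}$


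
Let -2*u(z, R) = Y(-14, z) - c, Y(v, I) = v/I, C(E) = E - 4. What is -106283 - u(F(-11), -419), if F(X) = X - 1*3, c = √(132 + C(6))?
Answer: -212565/2 - √134/2 ≈ -1.0629e+5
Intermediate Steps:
C(E) = -4 + E
c = √134 (c = √(132 + (-4 + 6)) = √(132 + 2) = √134 ≈ 11.576)
F(X) = -3 + X (F(X) = X - 3 = -3 + X)
u(z, R) = √134/2 + 7/z (u(z, R) = -(-14/z - √134)/2 = -(-√134 - 14/z)/2 = √134/2 + 7/z)
-106283 - u(F(-11), -419) = -106283 - (√134/2 + 7/(-3 - 11)) = -106283 - (√134/2 + 7/(-14)) = -106283 - (√134/2 + 7*(-1/14)) = -106283 - (√134/2 - ½) = -106283 - (-½ + √134/2) = -106283 + (½ - √134/2) = -212565/2 - √134/2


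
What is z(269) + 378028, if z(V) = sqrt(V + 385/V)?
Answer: 378028 + sqrt(19568674)/269 ≈ 3.7804e+5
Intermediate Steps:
z(269) + 378028 = sqrt(269 + 385/269) + 378028 = sqrt(72746/269) + 378028 = sqrt(19568674)/269 + 378028 = 378028 + sqrt(19568674)/269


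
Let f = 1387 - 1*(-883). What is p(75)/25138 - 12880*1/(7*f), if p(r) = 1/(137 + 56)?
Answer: -892700429/1101320918 ≈ -0.81057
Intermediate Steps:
p(r) = 1/193
f = 2270 (f = 1387 + 883 = 2270)
p(75)/25138 - 12880*1/(7*f) = (1/193)/25138 - 12880/(2270*7) = (1/193)*(1/25138) - 12880/15890 = 1/4851634 - 12880*1/15890 = 1/4851634 - 184/227 = -892700429/1101320918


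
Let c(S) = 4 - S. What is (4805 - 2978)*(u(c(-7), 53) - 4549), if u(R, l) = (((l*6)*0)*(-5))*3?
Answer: -8311023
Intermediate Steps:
u(R, l) = 0 (u(R, l) = (((6*l)*0)*(-5))*3 = (0*(-5))*3 = 0*3 = 0)
(4805 - 2978)*(u(c(-7), 53) - 4549) = (4805 - 2978)*(0 - 4549) = 1827*(-4549) = -8311023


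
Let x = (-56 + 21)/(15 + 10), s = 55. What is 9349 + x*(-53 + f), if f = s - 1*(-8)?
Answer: 9335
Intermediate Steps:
x = -7/5 (x = -35/25 = -35*1/25 = -7/5 ≈ -1.4000)
f = 63 (f = 55 - 1*(-8) = 55 + 8 = 63)
9349 + x*(-53 + f) = 9349 - 7*(-53 + 63)/5 = 9349 - 7/5*10 = 9349 - 14 = 9335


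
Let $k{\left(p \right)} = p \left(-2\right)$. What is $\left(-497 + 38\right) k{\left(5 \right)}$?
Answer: $4590$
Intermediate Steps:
$k{\left(p \right)} = - 2 p$
$\left(-497 + 38\right) k{\left(5 \right)} = \left(-497 + 38\right) \left(\left(-2\right) 5\right) = \left(-459\right) \left(-10\right) = 4590$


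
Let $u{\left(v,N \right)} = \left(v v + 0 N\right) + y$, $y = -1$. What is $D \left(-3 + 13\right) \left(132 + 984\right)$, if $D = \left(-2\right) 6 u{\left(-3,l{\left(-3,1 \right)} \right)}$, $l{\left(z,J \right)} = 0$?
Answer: $-1071360$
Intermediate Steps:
$u{\left(v,N \right)} = -1 + v^{2}$ ($u{\left(v,N \right)} = \left(v v + 0 N\right) - 1 = \left(v^{2} + 0\right) - 1 = v^{2} - 1 = -1 + v^{2}$)
$D = -96$ ($D = \left(-2\right) 6 \left(-1 + \left(-3\right)^{2}\right) = - 12 \left(-1 + 9\right) = \left(-12\right) 8 = -96$)
$D \left(-3 + 13\right) \left(132 + 984\right) = - 96 \left(-3 + 13\right) \left(132 + 984\right) = \left(-96\right) 10 \cdot 1116 = \left(-960\right) 1116 = -1071360$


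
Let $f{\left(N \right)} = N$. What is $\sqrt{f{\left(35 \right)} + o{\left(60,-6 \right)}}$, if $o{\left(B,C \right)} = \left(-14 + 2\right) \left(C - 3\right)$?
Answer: $\sqrt{143} \approx 11.958$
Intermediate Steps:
$o{\left(B,C \right)} = 36 - 12 C$ ($o{\left(B,C \right)} = - 12 \left(-3 + C\right) = 36 - 12 C$)
$\sqrt{f{\left(35 \right)} + o{\left(60,-6 \right)}} = \sqrt{35 + \left(36 - -72\right)} = \sqrt{35 + \left(36 + 72\right)} = \sqrt{35 + 108} = \sqrt{143}$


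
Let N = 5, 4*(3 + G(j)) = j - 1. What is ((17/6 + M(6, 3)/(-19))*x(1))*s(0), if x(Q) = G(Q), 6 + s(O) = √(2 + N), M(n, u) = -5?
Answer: 1059/19 - 353*√7/38 ≈ 31.159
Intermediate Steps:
G(j) = -13/4 + j/4 (G(j) = -3 + (j - 1)/4 = -3 + (-1 + j)/4 = -3 + (-¼ + j/4) = -13/4 + j/4)
s(O) = -6 + √7 (s(O) = -6 + √(2 + 5) = -6 + √7)
x(Q) = -13/4 + Q/4
((17/6 + M(6, 3)/(-19))*x(1))*s(0) = ((17/6 - 5/(-19))*(-13/4 + (¼)*1))*(-6 + √7) = ((17*(⅙) - 5*(-1/19))*(-13/4 + ¼))*(-6 + √7) = ((17/6 + 5/19)*(-3))*(-6 + √7) = ((353/114)*(-3))*(-6 + √7) = -353*(-6 + √7)/38 = 1059/19 - 353*√7/38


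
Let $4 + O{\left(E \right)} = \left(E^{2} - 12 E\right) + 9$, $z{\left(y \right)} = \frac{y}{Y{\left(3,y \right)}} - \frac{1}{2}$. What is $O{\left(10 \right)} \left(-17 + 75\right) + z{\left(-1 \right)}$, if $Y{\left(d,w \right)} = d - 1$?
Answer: $-871$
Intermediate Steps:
$Y{\left(d,w \right)} = -1 + d$
$z{\left(y \right)} = - \frac{1}{2} + \frac{y}{2}$ ($z{\left(y \right)} = \frac{y}{-1 + 3} - \frac{1}{2} = \frac{y}{2} - \frac{1}{2} = - \frac{1}{2} + \frac{y}{2}$)
$O{\left(E \right)} = 5 + E^{2} - 12 E$ ($O{\left(E \right)} = -4 + \left(\left(E^{2} - 12 E\right) + 9\right) = -4 + \left(9 + E^{2} - 12 E\right) = 5 + E^{2} - 12 E$)
$O{\left(10 \right)} \left(-17 + 75\right) + z{\left(-1 \right)} = \left(5 + 10^{2} - 120\right) \left(-17 + 75\right) + \left(- \frac{1}{2} + \frac{1}{2} \left(-1\right)\right) = \left(5 + 100 - 120\right) 58 - 1 = \left(-15\right) 58 - 1 = -870 - 1 = -871$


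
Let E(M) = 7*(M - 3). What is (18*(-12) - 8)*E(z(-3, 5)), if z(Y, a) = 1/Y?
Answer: 15680/3 ≈ 5226.7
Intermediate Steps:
E(M) = -21 + 7*M (E(M) = 7*(-3 + M) = -21 + 7*M)
(18*(-12) - 8)*E(z(-3, 5)) = (18*(-12) - 8)*(-21 + 7/(-3)) = (-216 - 8)*(-21 + 7*(-⅓)) = -224*(-21 - 7/3) = -224*(-70/3) = 15680/3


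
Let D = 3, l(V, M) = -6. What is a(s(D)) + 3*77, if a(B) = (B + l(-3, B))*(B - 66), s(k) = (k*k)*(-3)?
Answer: 3300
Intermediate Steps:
s(k) = -3*k² (s(k) = k²*(-3) = -3*k²)
a(B) = (-66 + B)*(-6 + B) (a(B) = (B - 6)*(B - 66) = (-6 + B)*(-66 + B) = (-66 + B)*(-6 + B))
a(s(D)) + 3*77 = (396 + (-3*3²)² - (-216)*3²) + 3*77 = (396 + (-3*9)² - (-216)*9) + 231 = (396 + (-27)² - 72*(-27)) + 231 = (396 + 729 + 1944) + 231 = 3069 + 231 = 3300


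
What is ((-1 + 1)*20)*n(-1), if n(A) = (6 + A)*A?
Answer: 0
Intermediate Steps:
n(A) = A*(6 + A)
((-1 + 1)*20)*n(-1) = ((-1 + 1)*20)*(-(6 - 1)) = (0*20)*(-1*5) = 0*(-5) = 0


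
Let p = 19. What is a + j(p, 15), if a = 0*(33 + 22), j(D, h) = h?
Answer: 15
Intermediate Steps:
a = 0 (a = 0*55 = 0)
a + j(p, 15) = 0 + 15 = 15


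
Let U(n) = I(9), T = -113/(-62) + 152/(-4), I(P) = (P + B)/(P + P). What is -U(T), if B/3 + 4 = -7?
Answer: 4/3 ≈ 1.3333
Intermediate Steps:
B = -33 (B = -12 + 3*(-7) = -12 - 21 = -33)
I(P) = (-33 + P)/(2*P) (I(P) = (P - 33)/(P + P) = (-33 + P)/((2*P)) = (-33 + P)*(1/(2*P)) = (-33 + P)/(2*P))
T = -2243/62 (T = -113*(-1/62) + 152*(-¼) = 113/62 - 38 = -2243/62 ≈ -36.177)
U(n) = -4/3 (U(n) = (½)*(-33 + 9)/9 = (½)*(⅑)*(-24) = -4/3)
-U(T) = -1*(-4/3) = 4/3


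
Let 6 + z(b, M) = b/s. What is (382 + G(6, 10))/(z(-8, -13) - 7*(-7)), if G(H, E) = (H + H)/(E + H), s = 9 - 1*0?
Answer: 13779/1516 ≈ 9.0891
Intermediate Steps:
s = 9 (s = 9 + 0 = 9)
z(b, M) = -6 + b/9
G(H, E) = 2*H/(E + H) (G(H, E) = (2*H)/(E + H) = 2*H/(E + H))
(382 + G(6, 10))/(z(-8, -13) - 7*(-7)) = (382 + 2*6/(10 + 6))/((-6 + (⅑)*(-8)) - 7*(-7)) = (382 + 2*6/16)/((-6 - 8/9) + 49) = (382 + 2*6*(1/16))/(-62/9 + 49) = (382 + ¾)/(379/9) = (1531/4)*(9/379) = 13779/1516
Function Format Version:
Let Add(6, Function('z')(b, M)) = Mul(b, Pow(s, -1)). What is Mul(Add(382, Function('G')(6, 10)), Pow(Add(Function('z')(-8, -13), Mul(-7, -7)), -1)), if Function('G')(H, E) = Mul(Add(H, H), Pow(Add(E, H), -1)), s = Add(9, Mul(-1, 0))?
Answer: Rational(13779, 1516) ≈ 9.0891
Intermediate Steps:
s = 9 (s = Add(9, 0) = 9)
Function('z')(b, M) = Add(-6, Mul(Rational(1, 9), b)) (Function('z')(b, M) = Add(-6, Mul(b, Pow(9, -1))) = Add(-6, Mul(b, Rational(1, 9))) = Add(-6, Mul(Rational(1, 9), b)))
Function('G')(H, E) = Mul(2, H, Pow(Add(E, H), -1)) (Function('G')(H, E) = Mul(Mul(2, H), Pow(Add(E, H), -1)) = Mul(2, H, Pow(Add(E, H), -1)))
Mul(Add(382, Function('G')(6, 10)), Pow(Add(Function('z')(-8, -13), Mul(-7, -7)), -1)) = Mul(Add(382, Mul(2, 6, Pow(Add(10, 6), -1))), Pow(Add(Add(-6, Mul(Rational(1, 9), -8)), Mul(-7, -7)), -1)) = Mul(Add(382, Mul(2, 6, Pow(16, -1))), Pow(Add(Add(-6, Rational(-8, 9)), 49), -1)) = Mul(Add(382, Mul(2, 6, Rational(1, 16))), Pow(Add(Rational(-62, 9), 49), -1)) = Mul(Add(382, Rational(3, 4)), Pow(Rational(379, 9), -1)) = Mul(Rational(1531, 4), Rational(9, 379)) = Rational(13779, 1516)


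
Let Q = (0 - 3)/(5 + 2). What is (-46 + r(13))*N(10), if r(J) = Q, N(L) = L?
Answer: -3250/7 ≈ -464.29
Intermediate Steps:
Q = -3/7 ≈ -0.42857
r(J) = -3/7
(-46 + r(13))*N(10) = (-46 - 3/7)*10 = -325/7*10 = -3250/7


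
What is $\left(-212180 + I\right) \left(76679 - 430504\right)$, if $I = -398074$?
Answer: $215923121550$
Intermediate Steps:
$\left(-212180 + I\right) \left(76679 - 430504\right) = \left(-212180 - 398074\right) \left(76679 - 430504\right) = \left(-610254\right) \left(-353825\right) = 215923121550$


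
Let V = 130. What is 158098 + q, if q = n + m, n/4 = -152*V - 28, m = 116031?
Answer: 194977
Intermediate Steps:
n = -79152 (n = 4*(-152*130 - 28) = 4*(-19760 - 28) = 4*(-19788) = -79152)
q = 36879 (q = -79152 + 116031 = 36879)
158098 + q = 158098 + 36879 = 194977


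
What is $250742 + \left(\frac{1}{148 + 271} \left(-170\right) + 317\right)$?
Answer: $\frac{105193551}{419} \approx 2.5106 \cdot 10^{5}$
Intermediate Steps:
$250742 + \left(\frac{1}{148 + 271} \left(-170\right) + 317\right) = 250742 + \left(\frac{1}{419} \left(-170\right) + 317\right) = 250742 + \left(- \frac{170}{419} + 317\right) = 250742 + \frac{132653}{419} = \frac{105193551}{419}$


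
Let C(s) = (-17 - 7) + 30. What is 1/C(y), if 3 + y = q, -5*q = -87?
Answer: ⅙ ≈ 0.16667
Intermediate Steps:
q = 87/5 (q = -⅕*(-87) = 87/5 ≈ 17.400)
y = 72/5 (y = -3 + 87/5 = 72/5 ≈ 14.400)
C(s) = 6 (C(s) = -24 + 30 = 6)
1/C(y) = 1/6 = ⅙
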